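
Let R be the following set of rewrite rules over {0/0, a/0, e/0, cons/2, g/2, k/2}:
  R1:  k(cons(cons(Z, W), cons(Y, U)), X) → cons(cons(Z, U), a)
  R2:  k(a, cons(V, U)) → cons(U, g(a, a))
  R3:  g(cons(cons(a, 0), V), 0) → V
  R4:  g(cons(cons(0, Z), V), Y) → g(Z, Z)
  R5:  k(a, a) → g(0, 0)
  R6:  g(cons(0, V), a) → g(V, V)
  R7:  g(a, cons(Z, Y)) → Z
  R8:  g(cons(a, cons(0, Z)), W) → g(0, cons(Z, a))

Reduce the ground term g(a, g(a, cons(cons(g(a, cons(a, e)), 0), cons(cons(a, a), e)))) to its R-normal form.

1. g(a, g(a, cons(cons(g(a, cons(a, e)), 0), cons(cons(a, a), e))))  →  g(a, cons(g(a, cons(a, e)), 0))   [R7 at 2]
2. g(a, cons(g(a, cons(a, e)), 0))  →  g(a, cons(a, e))   [R7 at ε]
3. g(a, cons(a, e))  →  a   [R7 at ε]

a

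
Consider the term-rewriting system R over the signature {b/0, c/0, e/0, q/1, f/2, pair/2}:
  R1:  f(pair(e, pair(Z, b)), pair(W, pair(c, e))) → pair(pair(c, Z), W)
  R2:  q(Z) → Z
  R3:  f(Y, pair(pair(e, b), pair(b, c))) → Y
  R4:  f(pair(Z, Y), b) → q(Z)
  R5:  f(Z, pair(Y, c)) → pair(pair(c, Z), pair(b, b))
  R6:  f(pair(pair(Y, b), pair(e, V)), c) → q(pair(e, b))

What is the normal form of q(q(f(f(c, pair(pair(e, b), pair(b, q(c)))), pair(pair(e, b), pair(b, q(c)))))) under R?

c

1. q(q(f(f(c, pair(pair(e, b), pair(b, q(c)))), pair(pair(e, b), pair(b, q(c))))))  →  q(f(f(c, pair(pair(e, b), pair(b, q(c)))), pair(pair(e, b), pair(b, q(c)))))   [R2 at ε]
2. q(f(f(c, pair(pair(e, b), pair(b, q(c)))), pair(pair(e, b), pair(b, q(c)))))  →  f(f(c, pair(pair(e, b), pair(b, q(c)))), pair(pair(e, b), pair(b, q(c))))   [R2 at ε]
3. f(f(c, pair(pair(e, b), pair(b, q(c)))), pair(pair(e, b), pair(b, q(c))))  →  f(f(c, pair(pair(e, b), pair(b, c))), pair(pair(e, b), pair(b, q(c))))   [R2 at 1.2.2.2]
4. f(f(c, pair(pair(e, b), pair(b, c))), pair(pair(e, b), pair(b, q(c))))  →  f(c, pair(pair(e, b), pair(b, q(c))))   [R3 at 1]
5. f(c, pair(pair(e, b), pair(b, q(c))))  →  f(c, pair(pair(e, b), pair(b, c)))   [R2 at 2.2.2]
6. f(c, pair(pair(e, b), pair(b, c)))  →  c   [R3 at ε]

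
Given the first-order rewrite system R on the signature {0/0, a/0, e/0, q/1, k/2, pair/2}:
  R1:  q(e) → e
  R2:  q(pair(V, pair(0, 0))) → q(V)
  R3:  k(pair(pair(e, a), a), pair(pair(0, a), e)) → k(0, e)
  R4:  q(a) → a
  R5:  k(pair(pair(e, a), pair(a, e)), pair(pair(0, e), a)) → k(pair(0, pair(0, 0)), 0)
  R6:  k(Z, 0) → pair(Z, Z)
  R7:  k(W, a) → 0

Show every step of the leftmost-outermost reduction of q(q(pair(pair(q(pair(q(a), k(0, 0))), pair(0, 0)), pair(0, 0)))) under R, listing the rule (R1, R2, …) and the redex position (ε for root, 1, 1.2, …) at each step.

a

1. q(q(pair(pair(q(pair(q(a), k(0, 0))), pair(0, 0)), pair(0, 0))))  →  q(q(pair(q(pair(q(a), k(0, 0))), pair(0, 0))))   [R2 at 1]
2. q(q(pair(q(pair(q(a), k(0, 0))), pair(0, 0))))  →  q(q(q(pair(q(a), k(0, 0)))))   [R2 at 1]
3. q(q(q(pair(q(a), k(0, 0)))))  →  q(q(q(pair(a, k(0, 0)))))   [R4 at 1.1.1.1]
4. q(q(q(pair(a, k(0, 0)))))  →  q(q(q(pair(a, pair(0, 0)))))   [R6 at 1.1.1.2]
5. q(q(q(pair(a, pair(0, 0)))))  →  q(q(q(a)))   [R2 at 1.1]
6. q(q(q(a)))  →  q(q(a))   [R4 at 1.1]
7. q(q(a))  →  q(a)   [R4 at 1]
8. q(a)  →  a   [R4 at ε]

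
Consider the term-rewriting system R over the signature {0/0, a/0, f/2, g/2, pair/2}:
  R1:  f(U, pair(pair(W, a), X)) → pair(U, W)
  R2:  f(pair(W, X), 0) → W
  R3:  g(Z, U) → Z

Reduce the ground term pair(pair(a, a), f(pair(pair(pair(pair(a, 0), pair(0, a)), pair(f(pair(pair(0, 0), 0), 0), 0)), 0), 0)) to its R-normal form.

1. pair(pair(a, a), f(pair(pair(pair(pair(a, 0), pair(0, a)), pair(f(pair(pair(0, 0), 0), 0), 0)), 0), 0))  →  pair(pair(a, a), pair(pair(pair(a, 0), pair(0, a)), pair(f(pair(pair(0, 0), 0), 0), 0)))   [R2 at 2]
2. pair(pair(a, a), pair(pair(pair(a, 0), pair(0, a)), pair(f(pair(pair(0, 0), 0), 0), 0)))  →  pair(pair(a, a), pair(pair(pair(a, 0), pair(0, a)), pair(pair(0, 0), 0)))   [R2 at 2.2.1]

pair(pair(a, a), pair(pair(pair(a, 0), pair(0, a)), pair(pair(0, 0), 0)))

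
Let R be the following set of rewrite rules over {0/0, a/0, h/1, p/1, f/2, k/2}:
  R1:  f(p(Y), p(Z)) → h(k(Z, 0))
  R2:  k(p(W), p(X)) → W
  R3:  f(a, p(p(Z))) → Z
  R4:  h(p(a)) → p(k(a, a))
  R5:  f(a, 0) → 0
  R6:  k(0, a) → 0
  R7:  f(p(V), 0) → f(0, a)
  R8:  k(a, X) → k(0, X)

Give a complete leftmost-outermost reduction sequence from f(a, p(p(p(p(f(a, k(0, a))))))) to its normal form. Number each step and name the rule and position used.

1. f(a, p(p(p(p(f(a, k(0, a)))))))  →  p(p(f(a, k(0, a))))   [R3 at ε]
2. p(p(f(a, k(0, a))))  →  p(p(f(a, 0)))   [R6 at 1.1.2]
3. p(p(f(a, 0)))  →  p(p(0))   [R5 at 1.1]

p(p(0))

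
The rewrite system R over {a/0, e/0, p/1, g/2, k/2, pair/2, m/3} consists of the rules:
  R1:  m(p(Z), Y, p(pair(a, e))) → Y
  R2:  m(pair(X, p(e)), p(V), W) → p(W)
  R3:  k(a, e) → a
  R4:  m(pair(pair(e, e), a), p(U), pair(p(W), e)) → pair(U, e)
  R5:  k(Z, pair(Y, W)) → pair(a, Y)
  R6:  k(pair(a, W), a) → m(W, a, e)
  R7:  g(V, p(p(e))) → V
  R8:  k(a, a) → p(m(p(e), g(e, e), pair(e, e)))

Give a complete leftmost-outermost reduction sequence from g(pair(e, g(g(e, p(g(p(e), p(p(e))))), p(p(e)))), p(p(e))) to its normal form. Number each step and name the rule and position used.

pair(e, e)

1. g(pair(e, g(g(e, p(g(p(e), p(p(e))))), p(p(e)))), p(p(e)))  →  pair(e, g(g(e, p(g(p(e), p(p(e))))), p(p(e))))   [R7 at ε]
2. pair(e, g(g(e, p(g(p(e), p(p(e))))), p(p(e))))  →  pair(e, g(e, p(g(p(e), p(p(e))))))   [R7 at 2]
3. pair(e, g(e, p(g(p(e), p(p(e))))))  →  pair(e, g(e, p(p(e))))   [R7 at 2.2.1]
4. pair(e, g(e, p(p(e))))  →  pair(e, e)   [R7 at 2]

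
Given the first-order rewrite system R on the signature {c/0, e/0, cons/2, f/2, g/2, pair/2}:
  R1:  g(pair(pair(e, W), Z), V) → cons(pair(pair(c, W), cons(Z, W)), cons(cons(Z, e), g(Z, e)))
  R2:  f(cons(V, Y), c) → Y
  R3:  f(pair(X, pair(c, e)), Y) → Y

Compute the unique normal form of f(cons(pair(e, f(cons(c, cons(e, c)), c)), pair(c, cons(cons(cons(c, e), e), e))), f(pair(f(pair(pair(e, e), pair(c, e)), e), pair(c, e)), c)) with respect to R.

pair(c, cons(cons(cons(c, e), e), e))

1. f(cons(pair(e, f(cons(c, cons(e, c)), c)), pair(c, cons(cons(cons(c, e), e), e))), f(pair(f(pair(pair(e, e), pair(c, e)), e), pair(c, e)), c))  →  f(cons(pair(e, cons(e, c)), pair(c, cons(cons(cons(c, e), e), e))), f(pair(f(pair(pair(e, e), pair(c, e)), e), pair(c, e)), c))   [R2 at 1.1.2]
2. f(cons(pair(e, cons(e, c)), pair(c, cons(cons(cons(c, e), e), e))), f(pair(f(pair(pair(e, e), pair(c, e)), e), pair(c, e)), c))  →  f(cons(pair(e, cons(e, c)), pair(c, cons(cons(cons(c, e), e), e))), c)   [R3 at 2]
3. f(cons(pair(e, cons(e, c)), pair(c, cons(cons(cons(c, e), e), e))), c)  →  pair(c, cons(cons(cons(c, e), e), e))   [R2 at ε]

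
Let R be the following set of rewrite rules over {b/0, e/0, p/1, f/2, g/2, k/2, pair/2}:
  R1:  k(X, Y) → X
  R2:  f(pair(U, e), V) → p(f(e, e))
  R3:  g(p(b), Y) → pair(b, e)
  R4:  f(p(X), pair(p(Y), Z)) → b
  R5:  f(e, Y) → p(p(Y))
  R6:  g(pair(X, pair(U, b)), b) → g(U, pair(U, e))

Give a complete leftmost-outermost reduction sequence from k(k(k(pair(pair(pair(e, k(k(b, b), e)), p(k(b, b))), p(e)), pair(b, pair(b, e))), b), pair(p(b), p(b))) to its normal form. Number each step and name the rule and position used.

1. k(k(k(pair(pair(pair(e, k(k(b, b), e)), p(k(b, b))), p(e)), pair(b, pair(b, e))), b), pair(p(b), p(b)))  →  k(k(pair(pair(pair(e, k(k(b, b), e)), p(k(b, b))), p(e)), pair(b, pair(b, e))), b)   [R1 at ε]
2. k(k(pair(pair(pair(e, k(k(b, b), e)), p(k(b, b))), p(e)), pair(b, pair(b, e))), b)  →  k(pair(pair(pair(e, k(k(b, b), e)), p(k(b, b))), p(e)), pair(b, pair(b, e)))   [R1 at ε]
3. k(pair(pair(pair(e, k(k(b, b), e)), p(k(b, b))), p(e)), pair(b, pair(b, e)))  →  pair(pair(pair(e, k(k(b, b), e)), p(k(b, b))), p(e))   [R1 at ε]
4. pair(pair(pair(e, k(k(b, b), e)), p(k(b, b))), p(e))  →  pair(pair(pair(e, k(b, b)), p(k(b, b))), p(e))   [R1 at 1.1.2]
5. pair(pair(pair(e, k(b, b)), p(k(b, b))), p(e))  →  pair(pair(pair(e, b), p(k(b, b))), p(e))   [R1 at 1.1.2]
6. pair(pair(pair(e, b), p(k(b, b))), p(e))  →  pair(pair(pair(e, b), p(b)), p(e))   [R1 at 1.2.1]

pair(pair(pair(e, b), p(b)), p(e))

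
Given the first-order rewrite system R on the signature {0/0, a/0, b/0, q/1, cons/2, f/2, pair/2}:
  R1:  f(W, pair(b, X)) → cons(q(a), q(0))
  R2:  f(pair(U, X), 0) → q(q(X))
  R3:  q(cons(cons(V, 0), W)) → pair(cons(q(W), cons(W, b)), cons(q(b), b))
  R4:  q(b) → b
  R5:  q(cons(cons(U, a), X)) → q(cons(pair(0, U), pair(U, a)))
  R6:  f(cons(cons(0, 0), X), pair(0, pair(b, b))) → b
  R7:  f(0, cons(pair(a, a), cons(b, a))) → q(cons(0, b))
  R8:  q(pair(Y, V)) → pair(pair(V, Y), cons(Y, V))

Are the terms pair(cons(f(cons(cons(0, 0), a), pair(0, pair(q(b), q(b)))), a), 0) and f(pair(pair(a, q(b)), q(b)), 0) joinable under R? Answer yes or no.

no — NF(t₁) = pair(cons(b, a), 0), NF(t₂) = b

Reduce t₁ = pair(cons(f(cons(cons(0, 0), a), pair(0, pair(q(b), q(b)))), a), 0):
1. pair(cons(f(cons(cons(0, 0), a), pair(0, pair(q(b), q(b)))), a), 0)  →  pair(cons(f(cons(cons(0, 0), a), pair(0, pair(b, q(b)))), a), 0)   [R4 at 1.1.2.2.1]
2. pair(cons(f(cons(cons(0, 0), a), pair(0, pair(b, q(b)))), a), 0)  →  pair(cons(f(cons(cons(0, 0), a), pair(0, pair(b, b))), a), 0)   [R4 at 1.1.2.2.2]
3. pair(cons(f(cons(cons(0, 0), a), pair(0, pair(b, b))), a), 0)  →  pair(cons(b, a), 0)   [R6 at 1.1]

Reduce t₂ = f(pair(pair(a, q(b)), q(b)), 0):
1. f(pair(pair(a, q(b)), q(b)), 0)  →  q(q(q(b)))   [R2 at ε]
2. q(q(q(b)))  →  q(q(b))   [R4 at 1.1]
3. q(q(b))  →  q(b)   [R4 at 1]
4. q(b)  →  b   [R4 at ε]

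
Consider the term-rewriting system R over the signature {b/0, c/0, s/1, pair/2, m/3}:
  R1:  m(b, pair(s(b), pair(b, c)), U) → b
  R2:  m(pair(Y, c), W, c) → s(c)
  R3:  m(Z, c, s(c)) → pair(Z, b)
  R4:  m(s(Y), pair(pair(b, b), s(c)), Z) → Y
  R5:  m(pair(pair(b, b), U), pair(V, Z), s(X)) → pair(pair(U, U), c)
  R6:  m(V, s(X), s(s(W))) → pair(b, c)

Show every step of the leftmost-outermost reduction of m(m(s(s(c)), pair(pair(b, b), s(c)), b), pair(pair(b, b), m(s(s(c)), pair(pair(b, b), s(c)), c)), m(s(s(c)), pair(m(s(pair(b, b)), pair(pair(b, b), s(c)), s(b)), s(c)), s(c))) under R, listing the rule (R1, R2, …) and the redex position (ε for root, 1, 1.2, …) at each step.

1. m(m(s(s(c)), pair(pair(b, b), s(c)), b), pair(pair(b, b), m(s(s(c)), pair(pair(b, b), s(c)), c)), m(s(s(c)), pair(m(s(pair(b, b)), pair(pair(b, b), s(c)), s(b)), s(c)), s(c)))  →  m(s(c), pair(pair(b, b), m(s(s(c)), pair(pair(b, b), s(c)), c)), m(s(s(c)), pair(m(s(pair(b, b)), pair(pair(b, b), s(c)), s(b)), s(c)), s(c)))   [R4 at 1]
2. m(s(c), pair(pair(b, b), m(s(s(c)), pair(pair(b, b), s(c)), c)), m(s(s(c)), pair(m(s(pair(b, b)), pair(pair(b, b), s(c)), s(b)), s(c)), s(c)))  →  m(s(c), pair(pair(b, b), s(c)), m(s(s(c)), pair(m(s(pair(b, b)), pair(pair(b, b), s(c)), s(b)), s(c)), s(c)))   [R4 at 2.2]
3. m(s(c), pair(pair(b, b), s(c)), m(s(s(c)), pair(m(s(pair(b, b)), pair(pair(b, b), s(c)), s(b)), s(c)), s(c)))  →  c   [R4 at ε]

c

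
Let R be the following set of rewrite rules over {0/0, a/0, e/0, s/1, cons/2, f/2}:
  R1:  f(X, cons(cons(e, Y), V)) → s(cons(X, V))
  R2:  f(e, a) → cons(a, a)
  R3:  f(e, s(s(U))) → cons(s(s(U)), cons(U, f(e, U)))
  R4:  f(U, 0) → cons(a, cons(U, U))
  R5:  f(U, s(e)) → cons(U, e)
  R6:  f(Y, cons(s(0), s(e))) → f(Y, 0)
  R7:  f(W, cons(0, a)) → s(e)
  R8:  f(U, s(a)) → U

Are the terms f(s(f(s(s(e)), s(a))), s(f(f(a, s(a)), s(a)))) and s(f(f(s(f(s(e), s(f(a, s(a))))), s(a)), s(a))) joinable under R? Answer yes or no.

yes — NF(t₁) = s(s(s(e))), NF(t₂) = s(s(s(e)))

Reduce t₁ = f(s(f(s(s(e)), s(a))), s(f(f(a, s(a)), s(a)))):
1. f(s(f(s(s(e)), s(a))), s(f(f(a, s(a)), s(a))))  →  f(s(s(s(e))), s(f(f(a, s(a)), s(a))))   [R8 at 1.1]
2. f(s(s(s(e))), s(f(f(a, s(a)), s(a))))  →  f(s(s(s(e))), s(f(a, s(a))))   [R8 at 2.1]
3. f(s(s(s(e))), s(f(a, s(a))))  →  f(s(s(s(e))), s(a))   [R8 at 2.1]
4. f(s(s(s(e))), s(a))  →  s(s(s(e)))   [R8 at ε]

Reduce t₂ = s(f(f(s(f(s(e), s(f(a, s(a))))), s(a)), s(a))):
1. s(f(f(s(f(s(e), s(f(a, s(a))))), s(a)), s(a)))  →  s(f(s(f(s(e), s(f(a, s(a))))), s(a)))   [R8 at 1]
2. s(f(s(f(s(e), s(f(a, s(a))))), s(a)))  →  s(s(f(s(e), s(f(a, s(a))))))   [R8 at 1]
3. s(s(f(s(e), s(f(a, s(a))))))  →  s(s(f(s(e), s(a))))   [R8 at 1.1.2.1]
4. s(s(f(s(e), s(a))))  →  s(s(s(e)))   [R8 at 1.1]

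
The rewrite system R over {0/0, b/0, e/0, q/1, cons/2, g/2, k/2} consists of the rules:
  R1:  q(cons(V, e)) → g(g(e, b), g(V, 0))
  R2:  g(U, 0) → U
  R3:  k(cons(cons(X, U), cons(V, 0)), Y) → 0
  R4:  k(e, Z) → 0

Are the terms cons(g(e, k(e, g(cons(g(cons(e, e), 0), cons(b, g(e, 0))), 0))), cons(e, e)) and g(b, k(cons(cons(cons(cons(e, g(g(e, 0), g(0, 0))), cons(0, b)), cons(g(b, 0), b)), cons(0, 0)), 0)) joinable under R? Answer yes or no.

Reduce t₁ = cons(g(e, k(e, g(cons(g(cons(e, e), 0), cons(b, g(e, 0))), 0))), cons(e, e)):
1. cons(g(e, k(e, g(cons(g(cons(e, e), 0), cons(b, g(e, 0))), 0))), cons(e, e))  →  cons(g(e, 0), cons(e, e))   [R4 at 1.2]
2. cons(g(e, 0), cons(e, e))  →  cons(e, cons(e, e))   [R2 at 1]

Reduce t₂ = g(b, k(cons(cons(cons(cons(e, g(g(e, 0), g(0, 0))), cons(0, b)), cons(g(b, 0), b)), cons(0, 0)), 0)):
1. g(b, k(cons(cons(cons(cons(e, g(g(e, 0), g(0, 0))), cons(0, b)), cons(g(b, 0), b)), cons(0, 0)), 0))  →  g(b, 0)   [R3 at 2]
2. g(b, 0)  →  b   [R2 at ε]

no — NF(t₁) = cons(e, cons(e, e)), NF(t₂) = b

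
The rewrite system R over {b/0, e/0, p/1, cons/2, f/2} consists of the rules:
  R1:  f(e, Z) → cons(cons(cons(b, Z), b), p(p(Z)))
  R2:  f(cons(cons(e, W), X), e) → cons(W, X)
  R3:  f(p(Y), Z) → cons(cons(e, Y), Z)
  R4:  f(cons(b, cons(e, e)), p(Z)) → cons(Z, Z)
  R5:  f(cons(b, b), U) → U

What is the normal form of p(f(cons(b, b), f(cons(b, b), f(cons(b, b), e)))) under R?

1. p(f(cons(b, b), f(cons(b, b), f(cons(b, b), e))))  →  p(f(cons(b, b), f(cons(b, b), e)))   [R5 at 1]
2. p(f(cons(b, b), f(cons(b, b), e)))  →  p(f(cons(b, b), e))   [R5 at 1]
3. p(f(cons(b, b), e))  →  p(e)   [R5 at 1]

p(e)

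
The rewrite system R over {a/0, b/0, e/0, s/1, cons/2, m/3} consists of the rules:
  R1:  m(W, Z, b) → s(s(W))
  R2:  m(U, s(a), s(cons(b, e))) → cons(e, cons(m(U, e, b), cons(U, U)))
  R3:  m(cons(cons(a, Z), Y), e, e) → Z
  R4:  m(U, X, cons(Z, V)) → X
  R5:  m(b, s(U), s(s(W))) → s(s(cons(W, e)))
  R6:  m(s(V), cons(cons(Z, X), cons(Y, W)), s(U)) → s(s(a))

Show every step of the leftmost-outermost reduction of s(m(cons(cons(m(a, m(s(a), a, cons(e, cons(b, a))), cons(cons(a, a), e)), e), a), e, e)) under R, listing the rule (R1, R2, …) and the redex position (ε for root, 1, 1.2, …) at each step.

1. s(m(cons(cons(m(a, m(s(a), a, cons(e, cons(b, a))), cons(cons(a, a), e)), e), a), e, e))  →  s(m(cons(cons(m(s(a), a, cons(e, cons(b, a))), e), a), e, e))   [R4 at 1.1.1.1]
2. s(m(cons(cons(m(s(a), a, cons(e, cons(b, a))), e), a), e, e))  →  s(m(cons(cons(a, e), a), e, e))   [R4 at 1.1.1.1]
3. s(m(cons(cons(a, e), a), e, e))  →  s(e)   [R3 at 1]

s(e)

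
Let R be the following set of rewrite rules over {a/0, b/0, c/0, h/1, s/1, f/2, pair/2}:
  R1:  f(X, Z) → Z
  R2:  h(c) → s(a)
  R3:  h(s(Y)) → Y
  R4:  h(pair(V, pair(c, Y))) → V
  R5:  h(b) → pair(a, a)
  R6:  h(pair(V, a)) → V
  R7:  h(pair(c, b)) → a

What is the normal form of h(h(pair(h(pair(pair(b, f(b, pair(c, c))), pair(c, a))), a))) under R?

1. h(h(pair(h(pair(pair(b, f(b, pair(c, c))), pair(c, a))), a)))  →  h(h(pair(pair(b, f(b, pair(c, c))), pair(c, a))))   [R6 at 1]
2. h(h(pair(pair(b, f(b, pair(c, c))), pair(c, a))))  →  h(pair(b, f(b, pair(c, c))))   [R4 at 1]
3. h(pair(b, f(b, pair(c, c))))  →  h(pair(b, pair(c, c)))   [R1 at 1.2]
4. h(pair(b, pair(c, c)))  →  b   [R4 at ε]

b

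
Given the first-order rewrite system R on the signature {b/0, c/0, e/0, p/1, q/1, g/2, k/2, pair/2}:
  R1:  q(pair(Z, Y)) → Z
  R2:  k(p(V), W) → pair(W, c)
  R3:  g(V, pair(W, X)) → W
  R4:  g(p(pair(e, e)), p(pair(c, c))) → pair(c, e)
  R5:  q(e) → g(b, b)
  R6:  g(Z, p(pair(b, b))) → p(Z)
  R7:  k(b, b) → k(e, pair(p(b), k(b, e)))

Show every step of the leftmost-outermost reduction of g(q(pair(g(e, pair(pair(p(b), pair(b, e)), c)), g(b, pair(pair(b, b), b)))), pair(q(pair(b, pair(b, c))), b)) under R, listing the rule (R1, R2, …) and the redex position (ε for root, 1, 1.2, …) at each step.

b

1. g(q(pair(g(e, pair(pair(p(b), pair(b, e)), c)), g(b, pair(pair(b, b), b)))), pair(q(pair(b, pair(b, c))), b))  →  q(pair(b, pair(b, c)))   [R3 at ε]
2. q(pair(b, pair(b, c)))  →  b   [R1 at ε]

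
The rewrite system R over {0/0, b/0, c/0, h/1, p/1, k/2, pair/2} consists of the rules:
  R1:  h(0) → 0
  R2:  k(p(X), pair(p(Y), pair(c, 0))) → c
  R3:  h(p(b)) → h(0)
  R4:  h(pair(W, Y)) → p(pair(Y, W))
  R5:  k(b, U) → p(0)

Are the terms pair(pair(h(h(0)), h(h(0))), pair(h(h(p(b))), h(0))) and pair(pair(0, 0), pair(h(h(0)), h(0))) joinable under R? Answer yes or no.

yes — NF(t₁) = pair(pair(0, 0), pair(0, 0)), NF(t₂) = pair(pair(0, 0), pair(0, 0))

Reduce t₁ = pair(pair(h(h(0)), h(h(0))), pair(h(h(p(b))), h(0))):
1. pair(pair(h(h(0)), h(h(0))), pair(h(h(p(b))), h(0)))  →  pair(pair(h(0), h(h(0))), pair(h(h(p(b))), h(0)))   [R1 at 1.1.1]
2. pair(pair(h(0), h(h(0))), pair(h(h(p(b))), h(0)))  →  pair(pair(0, h(h(0))), pair(h(h(p(b))), h(0)))   [R1 at 1.1]
3. pair(pair(0, h(h(0))), pair(h(h(p(b))), h(0)))  →  pair(pair(0, h(0)), pair(h(h(p(b))), h(0)))   [R1 at 1.2.1]
4. pair(pair(0, h(0)), pair(h(h(p(b))), h(0)))  →  pair(pair(0, 0), pair(h(h(p(b))), h(0)))   [R1 at 1.2]
5. pair(pair(0, 0), pair(h(h(p(b))), h(0)))  →  pair(pair(0, 0), pair(h(h(0)), h(0)))   [R3 at 2.1.1]
6. pair(pair(0, 0), pair(h(h(0)), h(0)))  →  pair(pair(0, 0), pair(h(0), h(0)))   [R1 at 2.1.1]
7. pair(pair(0, 0), pair(h(0), h(0)))  →  pair(pair(0, 0), pair(0, h(0)))   [R1 at 2.1]
8. pair(pair(0, 0), pair(0, h(0)))  →  pair(pair(0, 0), pair(0, 0))   [R1 at 2.2]

Reduce t₂ = pair(pair(0, 0), pair(h(h(0)), h(0))):
1. pair(pair(0, 0), pair(h(h(0)), h(0)))  →  pair(pair(0, 0), pair(h(0), h(0)))   [R1 at 2.1.1]
2. pair(pair(0, 0), pair(h(0), h(0)))  →  pair(pair(0, 0), pair(0, h(0)))   [R1 at 2.1]
3. pair(pair(0, 0), pair(0, h(0)))  →  pair(pair(0, 0), pair(0, 0))   [R1 at 2.2]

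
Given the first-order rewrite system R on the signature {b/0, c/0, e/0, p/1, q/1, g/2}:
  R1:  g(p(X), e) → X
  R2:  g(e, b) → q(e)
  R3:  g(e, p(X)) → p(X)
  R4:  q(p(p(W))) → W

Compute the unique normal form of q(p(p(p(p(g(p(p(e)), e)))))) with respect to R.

1. q(p(p(p(p(g(p(p(e)), e))))))  →  p(p(g(p(p(e)), e)))   [R4 at ε]
2. p(p(g(p(p(e)), e)))  →  p(p(p(e)))   [R1 at 1.1]

p(p(p(e)))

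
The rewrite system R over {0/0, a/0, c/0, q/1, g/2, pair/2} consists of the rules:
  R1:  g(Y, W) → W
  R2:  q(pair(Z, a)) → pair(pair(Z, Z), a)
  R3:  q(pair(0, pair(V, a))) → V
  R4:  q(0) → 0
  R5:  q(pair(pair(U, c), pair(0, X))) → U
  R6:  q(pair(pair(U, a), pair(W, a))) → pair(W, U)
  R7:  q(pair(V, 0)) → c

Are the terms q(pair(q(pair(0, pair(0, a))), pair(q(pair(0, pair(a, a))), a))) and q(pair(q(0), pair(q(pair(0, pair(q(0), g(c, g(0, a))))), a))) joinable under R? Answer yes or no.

Reduce t₁ = q(pair(q(pair(0, pair(0, a))), pair(q(pair(0, pair(a, a))), a))):
1. q(pair(q(pair(0, pair(0, a))), pair(q(pair(0, pair(a, a))), a)))  →  q(pair(0, pair(q(pair(0, pair(a, a))), a)))   [R3 at 1.1]
2. q(pair(0, pair(q(pair(0, pair(a, a))), a)))  →  q(pair(0, pair(a, a)))   [R3 at ε]
3. q(pair(0, pair(a, a)))  →  a   [R3 at ε]

Reduce t₂ = q(pair(q(0), pair(q(pair(0, pair(q(0), g(c, g(0, a))))), a))):
1. q(pair(q(0), pair(q(pair(0, pair(q(0), g(c, g(0, a))))), a)))  →  q(pair(0, pair(q(pair(0, pair(q(0), g(c, g(0, a))))), a)))   [R4 at 1.1]
2. q(pair(0, pair(q(pair(0, pair(q(0), g(c, g(0, a))))), a)))  →  q(pair(0, pair(q(0), g(c, g(0, a)))))   [R3 at ε]
3. q(pair(0, pair(q(0), g(c, g(0, a)))))  →  q(pair(0, pair(0, g(c, g(0, a)))))   [R4 at 1.2.1]
4. q(pair(0, pair(0, g(c, g(0, a)))))  →  q(pair(0, pair(0, g(0, a))))   [R1 at 1.2.2]
5. q(pair(0, pair(0, g(0, a))))  →  q(pair(0, pair(0, a)))   [R1 at 1.2.2]
6. q(pair(0, pair(0, a)))  →  0   [R3 at ε]

no — NF(t₁) = a, NF(t₂) = 0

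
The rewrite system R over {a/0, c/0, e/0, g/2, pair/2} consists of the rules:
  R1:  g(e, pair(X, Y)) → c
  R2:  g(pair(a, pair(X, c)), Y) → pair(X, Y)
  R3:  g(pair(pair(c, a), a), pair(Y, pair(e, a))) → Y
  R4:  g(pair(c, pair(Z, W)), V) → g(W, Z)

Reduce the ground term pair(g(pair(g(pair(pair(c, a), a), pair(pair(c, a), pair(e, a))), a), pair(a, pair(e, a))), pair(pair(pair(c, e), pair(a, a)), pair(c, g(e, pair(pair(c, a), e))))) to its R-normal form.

1. pair(g(pair(g(pair(pair(c, a), a), pair(pair(c, a), pair(e, a))), a), pair(a, pair(e, a))), pair(pair(pair(c, e), pair(a, a)), pair(c, g(e, pair(pair(c, a), e)))))  →  pair(g(pair(pair(c, a), a), pair(a, pair(e, a))), pair(pair(pair(c, e), pair(a, a)), pair(c, g(e, pair(pair(c, a), e)))))   [R3 at 1.1.1]
2. pair(g(pair(pair(c, a), a), pair(a, pair(e, a))), pair(pair(pair(c, e), pair(a, a)), pair(c, g(e, pair(pair(c, a), e)))))  →  pair(a, pair(pair(pair(c, e), pair(a, a)), pair(c, g(e, pair(pair(c, a), e)))))   [R3 at 1]
3. pair(a, pair(pair(pair(c, e), pair(a, a)), pair(c, g(e, pair(pair(c, a), e)))))  →  pair(a, pair(pair(pair(c, e), pair(a, a)), pair(c, c)))   [R1 at 2.2.2]

pair(a, pair(pair(pair(c, e), pair(a, a)), pair(c, c)))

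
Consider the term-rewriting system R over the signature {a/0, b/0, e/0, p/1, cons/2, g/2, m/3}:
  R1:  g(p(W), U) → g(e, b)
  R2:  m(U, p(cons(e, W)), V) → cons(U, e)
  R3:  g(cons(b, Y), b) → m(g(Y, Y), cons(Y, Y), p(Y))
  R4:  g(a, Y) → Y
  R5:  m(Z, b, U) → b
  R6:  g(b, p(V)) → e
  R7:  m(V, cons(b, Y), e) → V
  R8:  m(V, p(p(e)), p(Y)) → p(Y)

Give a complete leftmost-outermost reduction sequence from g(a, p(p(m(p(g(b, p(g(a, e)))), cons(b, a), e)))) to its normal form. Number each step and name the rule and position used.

p(p(p(e)))

1. g(a, p(p(m(p(g(b, p(g(a, e)))), cons(b, a), e))))  →  p(p(m(p(g(b, p(g(a, e)))), cons(b, a), e)))   [R4 at ε]
2. p(p(m(p(g(b, p(g(a, e)))), cons(b, a), e)))  →  p(p(p(g(b, p(g(a, e))))))   [R7 at 1.1]
3. p(p(p(g(b, p(g(a, e))))))  →  p(p(p(e)))   [R6 at 1.1.1]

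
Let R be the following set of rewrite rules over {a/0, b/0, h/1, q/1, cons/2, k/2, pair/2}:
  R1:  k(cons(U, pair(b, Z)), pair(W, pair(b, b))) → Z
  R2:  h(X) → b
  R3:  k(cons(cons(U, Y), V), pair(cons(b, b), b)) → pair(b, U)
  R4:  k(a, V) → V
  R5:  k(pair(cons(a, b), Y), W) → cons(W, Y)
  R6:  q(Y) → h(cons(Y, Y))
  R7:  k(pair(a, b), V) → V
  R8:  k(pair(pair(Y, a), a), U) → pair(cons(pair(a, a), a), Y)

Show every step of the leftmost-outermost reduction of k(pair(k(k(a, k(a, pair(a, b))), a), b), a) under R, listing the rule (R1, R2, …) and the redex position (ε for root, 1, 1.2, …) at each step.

1. k(pair(k(k(a, k(a, pair(a, b))), a), b), a)  →  k(pair(k(k(a, pair(a, b)), a), b), a)   [R4 at 1.1.1]
2. k(pair(k(k(a, pair(a, b)), a), b), a)  →  k(pair(k(pair(a, b), a), b), a)   [R4 at 1.1.1]
3. k(pair(k(pair(a, b), a), b), a)  →  k(pair(a, b), a)   [R7 at 1.1]
4. k(pair(a, b), a)  →  a   [R7 at ε]

a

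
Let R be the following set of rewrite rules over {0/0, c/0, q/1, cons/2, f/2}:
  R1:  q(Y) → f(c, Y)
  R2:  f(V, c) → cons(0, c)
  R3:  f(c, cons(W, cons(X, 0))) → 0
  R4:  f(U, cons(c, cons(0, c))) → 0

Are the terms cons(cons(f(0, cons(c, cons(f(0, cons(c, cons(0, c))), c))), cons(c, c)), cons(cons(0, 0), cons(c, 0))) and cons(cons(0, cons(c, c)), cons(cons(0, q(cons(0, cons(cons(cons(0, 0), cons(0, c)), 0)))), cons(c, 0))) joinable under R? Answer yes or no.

yes — NF(t₁) = cons(cons(0, cons(c, c)), cons(cons(0, 0), cons(c, 0))), NF(t₂) = cons(cons(0, cons(c, c)), cons(cons(0, 0), cons(c, 0)))

Reduce t₁ = cons(cons(f(0, cons(c, cons(f(0, cons(c, cons(0, c))), c))), cons(c, c)), cons(cons(0, 0), cons(c, 0))):
1. cons(cons(f(0, cons(c, cons(f(0, cons(c, cons(0, c))), c))), cons(c, c)), cons(cons(0, 0), cons(c, 0)))  →  cons(cons(f(0, cons(c, cons(0, c))), cons(c, c)), cons(cons(0, 0), cons(c, 0)))   [R4 at 1.1.2.2.1]
2. cons(cons(f(0, cons(c, cons(0, c))), cons(c, c)), cons(cons(0, 0), cons(c, 0)))  →  cons(cons(0, cons(c, c)), cons(cons(0, 0), cons(c, 0)))   [R4 at 1.1]

Reduce t₂ = cons(cons(0, cons(c, c)), cons(cons(0, q(cons(0, cons(cons(cons(0, 0), cons(0, c)), 0)))), cons(c, 0))):
1. cons(cons(0, cons(c, c)), cons(cons(0, q(cons(0, cons(cons(cons(0, 0), cons(0, c)), 0)))), cons(c, 0)))  →  cons(cons(0, cons(c, c)), cons(cons(0, f(c, cons(0, cons(cons(cons(0, 0), cons(0, c)), 0)))), cons(c, 0)))   [R1 at 2.1.2]
2. cons(cons(0, cons(c, c)), cons(cons(0, f(c, cons(0, cons(cons(cons(0, 0), cons(0, c)), 0)))), cons(c, 0)))  →  cons(cons(0, cons(c, c)), cons(cons(0, 0), cons(c, 0)))   [R3 at 2.1.2]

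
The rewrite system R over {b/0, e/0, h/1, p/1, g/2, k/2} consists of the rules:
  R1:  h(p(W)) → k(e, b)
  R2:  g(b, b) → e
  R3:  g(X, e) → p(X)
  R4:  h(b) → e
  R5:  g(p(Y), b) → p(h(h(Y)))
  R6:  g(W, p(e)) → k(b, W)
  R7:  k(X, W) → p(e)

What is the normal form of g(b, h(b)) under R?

p(b)

1. g(b, h(b))  →  g(b, e)   [R4 at 2]
2. g(b, e)  →  p(b)   [R3 at ε]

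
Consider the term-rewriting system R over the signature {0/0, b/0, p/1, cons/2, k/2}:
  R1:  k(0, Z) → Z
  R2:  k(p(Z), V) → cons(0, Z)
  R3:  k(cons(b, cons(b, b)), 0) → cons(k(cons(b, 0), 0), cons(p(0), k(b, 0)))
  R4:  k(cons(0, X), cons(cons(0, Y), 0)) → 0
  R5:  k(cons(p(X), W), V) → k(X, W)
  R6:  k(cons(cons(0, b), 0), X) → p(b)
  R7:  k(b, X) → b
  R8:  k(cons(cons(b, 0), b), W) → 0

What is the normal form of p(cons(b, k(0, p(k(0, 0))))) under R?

p(cons(b, p(0)))

1. p(cons(b, k(0, p(k(0, 0)))))  →  p(cons(b, p(k(0, 0))))   [R1 at 1.2]
2. p(cons(b, p(k(0, 0))))  →  p(cons(b, p(0)))   [R1 at 1.2.1]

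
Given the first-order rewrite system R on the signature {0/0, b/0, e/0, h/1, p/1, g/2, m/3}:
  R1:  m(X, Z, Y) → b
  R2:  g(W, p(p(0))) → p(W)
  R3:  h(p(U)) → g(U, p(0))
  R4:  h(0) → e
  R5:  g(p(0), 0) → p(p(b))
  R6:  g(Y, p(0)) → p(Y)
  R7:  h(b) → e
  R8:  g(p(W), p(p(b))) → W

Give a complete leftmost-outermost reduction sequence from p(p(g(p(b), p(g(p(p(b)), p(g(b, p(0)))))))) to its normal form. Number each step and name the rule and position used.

p(p(b))

1. p(p(g(p(b), p(g(p(p(b)), p(g(b, p(0))))))))  →  p(p(g(p(b), p(g(p(p(b)), p(p(b)))))))   [R6 at 1.1.2.1.2.1]
2. p(p(g(p(b), p(g(p(p(b)), p(p(b)))))))  →  p(p(g(p(b), p(p(b)))))   [R8 at 1.1.2.1]
3. p(p(g(p(b), p(p(b)))))  →  p(p(b))   [R8 at 1.1]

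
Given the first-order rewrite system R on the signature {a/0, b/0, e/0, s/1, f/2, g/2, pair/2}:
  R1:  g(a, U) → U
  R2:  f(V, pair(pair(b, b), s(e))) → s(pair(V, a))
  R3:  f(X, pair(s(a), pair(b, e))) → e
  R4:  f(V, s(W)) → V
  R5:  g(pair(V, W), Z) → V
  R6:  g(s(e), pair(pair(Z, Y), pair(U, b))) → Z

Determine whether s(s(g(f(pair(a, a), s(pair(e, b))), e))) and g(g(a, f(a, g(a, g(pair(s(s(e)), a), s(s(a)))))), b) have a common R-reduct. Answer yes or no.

no — NF(t₁) = s(s(a)), NF(t₂) = b

Reduce t₁ = s(s(g(f(pair(a, a), s(pair(e, b))), e))):
1. s(s(g(f(pair(a, a), s(pair(e, b))), e)))  →  s(s(g(pair(a, a), e)))   [R4 at 1.1.1]
2. s(s(g(pair(a, a), e)))  →  s(s(a))   [R5 at 1.1]

Reduce t₂ = g(g(a, f(a, g(a, g(pair(s(s(e)), a), s(s(a)))))), b):
1. g(g(a, f(a, g(a, g(pair(s(s(e)), a), s(s(a)))))), b)  →  g(f(a, g(a, g(pair(s(s(e)), a), s(s(a))))), b)   [R1 at 1]
2. g(f(a, g(a, g(pair(s(s(e)), a), s(s(a))))), b)  →  g(f(a, g(pair(s(s(e)), a), s(s(a)))), b)   [R1 at 1.2]
3. g(f(a, g(pair(s(s(e)), a), s(s(a)))), b)  →  g(f(a, s(s(e))), b)   [R5 at 1.2]
4. g(f(a, s(s(e))), b)  →  g(a, b)   [R4 at 1]
5. g(a, b)  →  b   [R1 at ε]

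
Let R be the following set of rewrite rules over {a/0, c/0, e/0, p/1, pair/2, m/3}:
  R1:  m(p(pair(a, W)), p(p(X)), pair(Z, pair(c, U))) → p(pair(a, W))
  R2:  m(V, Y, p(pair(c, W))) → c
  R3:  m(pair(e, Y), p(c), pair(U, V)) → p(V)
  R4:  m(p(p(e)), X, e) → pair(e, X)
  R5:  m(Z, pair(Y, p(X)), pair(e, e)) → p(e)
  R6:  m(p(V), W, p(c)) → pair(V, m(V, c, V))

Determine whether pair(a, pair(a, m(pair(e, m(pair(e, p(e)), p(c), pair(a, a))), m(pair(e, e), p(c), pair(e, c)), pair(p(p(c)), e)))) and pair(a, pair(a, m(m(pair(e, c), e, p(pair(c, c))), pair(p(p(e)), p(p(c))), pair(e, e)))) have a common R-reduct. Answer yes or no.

yes — NF(t₁) = pair(a, pair(a, p(e))), NF(t₂) = pair(a, pair(a, p(e)))

Reduce t₁ = pair(a, pair(a, m(pair(e, m(pair(e, p(e)), p(c), pair(a, a))), m(pair(e, e), p(c), pair(e, c)), pair(p(p(c)), e)))):
1. pair(a, pair(a, m(pair(e, m(pair(e, p(e)), p(c), pair(a, a))), m(pair(e, e), p(c), pair(e, c)), pair(p(p(c)), e))))  →  pair(a, pair(a, m(pair(e, p(a)), m(pair(e, e), p(c), pair(e, c)), pair(p(p(c)), e))))   [R3 at 2.2.1.2]
2. pair(a, pair(a, m(pair(e, p(a)), m(pair(e, e), p(c), pair(e, c)), pair(p(p(c)), e))))  →  pair(a, pair(a, m(pair(e, p(a)), p(c), pair(p(p(c)), e))))   [R3 at 2.2.2]
3. pair(a, pair(a, m(pair(e, p(a)), p(c), pair(p(p(c)), e))))  →  pair(a, pair(a, p(e)))   [R3 at 2.2]

Reduce t₂ = pair(a, pair(a, m(m(pair(e, c), e, p(pair(c, c))), pair(p(p(e)), p(p(c))), pair(e, e)))):
1. pair(a, pair(a, m(m(pair(e, c), e, p(pair(c, c))), pair(p(p(e)), p(p(c))), pair(e, e))))  →  pair(a, pair(a, p(e)))   [R5 at 2.2]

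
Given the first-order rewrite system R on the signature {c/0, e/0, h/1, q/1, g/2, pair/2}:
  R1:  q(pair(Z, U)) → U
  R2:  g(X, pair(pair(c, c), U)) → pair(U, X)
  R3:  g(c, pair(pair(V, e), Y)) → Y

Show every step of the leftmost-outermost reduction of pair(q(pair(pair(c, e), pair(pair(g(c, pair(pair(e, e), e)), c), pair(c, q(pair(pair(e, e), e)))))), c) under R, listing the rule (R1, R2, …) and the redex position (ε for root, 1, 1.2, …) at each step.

1. pair(q(pair(pair(c, e), pair(pair(g(c, pair(pair(e, e), e)), c), pair(c, q(pair(pair(e, e), e)))))), c)  →  pair(pair(pair(g(c, pair(pair(e, e), e)), c), pair(c, q(pair(pair(e, e), e)))), c)   [R1 at 1]
2. pair(pair(pair(g(c, pair(pair(e, e), e)), c), pair(c, q(pair(pair(e, e), e)))), c)  →  pair(pair(pair(e, c), pair(c, q(pair(pair(e, e), e)))), c)   [R3 at 1.1.1]
3. pair(pair(pair(e, c), pair(c, q(pair(pair(e, e), e)))), c)  →  pair(pair(pair(e, c), pair(c, e)), c)   [R1 at 1.2.2]

pair(pair(pair(e, c), pair(c, e)), c)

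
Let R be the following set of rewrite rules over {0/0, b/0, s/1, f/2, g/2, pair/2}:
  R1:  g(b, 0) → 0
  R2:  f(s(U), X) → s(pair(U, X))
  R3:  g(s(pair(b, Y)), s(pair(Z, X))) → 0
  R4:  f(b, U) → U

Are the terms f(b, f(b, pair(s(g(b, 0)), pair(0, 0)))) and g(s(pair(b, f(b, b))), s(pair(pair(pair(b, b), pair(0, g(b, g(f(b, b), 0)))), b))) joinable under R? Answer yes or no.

Reduce t₁ = f(b, f(b, pair(s(g(b, 0)), pair(0, 0)))):
1. f(b, f(b, pair(s(g(b, 0)), pair(0, 0))))  →  f(b, pair(s(g(b, 0)), pair(0, 0)))   [R4 at ε]
2. f(b, pair(s(g(b, 0)), pair(0, 0)))  →  pair(s(g(b, 0)), pair(0, 0))   [R4 at ε]
3. pair(s(g(b, 0)), pair(0, 0))  →  pair(s(0), pair(0, 0))   [R1 at 1.1]

Reduce t₂ = g(s(pair(b, f(b, b))), s(pair(pair(pair(b, b), pair(0, g(b, g(f(b, b), 0)))), b))):
1. g(s(pair(b, f(b, b))), s(pair(pair(pair(b, b), pair(0, g(b, g(f(b, b), 0)))), b)))  →  0   [R3 at ε]

no — NF(t₁) = pair(s(0), pair(0, 0)), NF(t₂) = 0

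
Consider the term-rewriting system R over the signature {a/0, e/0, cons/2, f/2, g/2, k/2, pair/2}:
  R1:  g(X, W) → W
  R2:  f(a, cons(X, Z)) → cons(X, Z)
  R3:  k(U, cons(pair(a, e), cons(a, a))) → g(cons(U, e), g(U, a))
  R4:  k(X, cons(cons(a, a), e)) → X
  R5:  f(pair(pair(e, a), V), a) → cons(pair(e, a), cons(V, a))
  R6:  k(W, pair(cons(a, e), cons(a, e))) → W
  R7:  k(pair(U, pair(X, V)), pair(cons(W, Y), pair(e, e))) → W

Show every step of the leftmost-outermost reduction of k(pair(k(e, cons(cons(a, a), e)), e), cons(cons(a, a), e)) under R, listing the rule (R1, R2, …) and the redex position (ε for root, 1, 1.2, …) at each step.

pair(e, e)

1. k(pair(k(e, cons(cons(a, a), e)), e), cons(cons(a, a), e))  →  pair(k(e, cons(cons(a, a), e)), e)   [R4 at ε]
2. pair(k(e, cons(cons(a, a), e)), e)  →  pair(e, e)   [R4 at 1]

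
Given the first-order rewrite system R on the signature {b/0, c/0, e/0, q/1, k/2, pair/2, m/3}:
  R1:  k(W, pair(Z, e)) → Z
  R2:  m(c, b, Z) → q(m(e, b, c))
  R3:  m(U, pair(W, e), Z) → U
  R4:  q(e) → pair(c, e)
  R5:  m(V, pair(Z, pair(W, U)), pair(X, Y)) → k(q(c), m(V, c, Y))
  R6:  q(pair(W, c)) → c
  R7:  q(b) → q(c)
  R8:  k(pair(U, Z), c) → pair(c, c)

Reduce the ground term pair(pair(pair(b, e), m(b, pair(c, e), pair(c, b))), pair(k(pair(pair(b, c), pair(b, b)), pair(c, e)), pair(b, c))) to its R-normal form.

1. pair(pair(pair(b, e), m(b, pair(c, e), pair(c, b))), pair(k(pair(pair(b, c), pair(b, b)), pair(c, e)), pair(b, c)))  →  pair(pair(pair(b, e), b), pair(k(pair(pair(b, c), pair(b, b)), pair(c, e)), pair(b, c)))   [R3 at 1.2]
2. pair(pair(pair(b, e), b), pair(k(pair(pair(b, c), pair(b, b)), pair(c, e)), pair(b, c)))  →  pair(pair(pair(b, e), b), pair(c, pair(b, c)))   [R1 at 2.1]

pair(pair(pair(b, e), b), pair(c, pair(b, c)))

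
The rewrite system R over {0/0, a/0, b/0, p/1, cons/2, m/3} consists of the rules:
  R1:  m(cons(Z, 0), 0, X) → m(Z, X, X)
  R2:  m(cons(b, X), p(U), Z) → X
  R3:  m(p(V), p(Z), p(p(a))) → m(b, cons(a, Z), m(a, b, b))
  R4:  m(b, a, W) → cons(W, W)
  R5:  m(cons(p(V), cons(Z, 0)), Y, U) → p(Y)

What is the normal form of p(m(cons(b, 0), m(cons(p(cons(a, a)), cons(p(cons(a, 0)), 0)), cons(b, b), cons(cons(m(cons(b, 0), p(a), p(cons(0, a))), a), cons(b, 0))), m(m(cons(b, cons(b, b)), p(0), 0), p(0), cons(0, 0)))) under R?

1. p(m(cons(b, 0), m(cons(p(cons(a, a)), cons(p(cons(a, 0)), 0)), cons(b, b), cons(cons(m(cons(b, 0), p(a), p(cons(0, a))), a), cons(b, 0))), m(m(cons(b, cons(b, b)), p(0), 0), p(0), cons(0, 0))))  →  p(m(cons(b, 0), p(cons(b, b)), m(m(cons(b, cons(b, b)), p(0), 0), p(0), cons(0, 0))))   [R5 at 1.2]
2. p(m(cons(b, 0), p(cons(b, b)), m(m(cons(b, cons(b, b)), p(0), 0), p(0), cons(0, 0))))  →  p(0)   [R2 at 1]

p(0)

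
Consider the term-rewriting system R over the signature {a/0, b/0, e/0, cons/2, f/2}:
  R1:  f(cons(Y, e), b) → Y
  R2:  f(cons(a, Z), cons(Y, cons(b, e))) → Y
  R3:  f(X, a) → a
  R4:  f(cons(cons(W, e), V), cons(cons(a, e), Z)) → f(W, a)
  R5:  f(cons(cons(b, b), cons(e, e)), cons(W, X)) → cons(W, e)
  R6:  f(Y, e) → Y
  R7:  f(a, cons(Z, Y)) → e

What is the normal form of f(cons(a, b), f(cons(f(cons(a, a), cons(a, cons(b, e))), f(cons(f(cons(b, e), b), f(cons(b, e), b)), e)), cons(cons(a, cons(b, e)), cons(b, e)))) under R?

a

1. f(cons(a, b), f(cons(f(cons(a, a), cons(a, cons(b, e))), f(cons(f(cons(b, e), b), f(cons(b, e), b)), e)), cons(cons(a, cons(b, e)), cons(b, e))))  →  f(cons(a, b), f(cons(a, f(cons(f(cons(b, e), b), f(cons(b, e), b)), e)), cons(cons(a, cons(b, e)), cons(b, e))))   [R2 at 2.1.1]
2. f(cons(a, b), f(cons(a, f(cons(f(cons(b, e), b), f(cons(b, e), b)), e)), cons(cons(a, cons(b, e)), cons(b, e))))  →  f(cons(a, b), cons(a, cons(b, e)))   [R2 at 2]
3. f(cons(a, b), cons(a, cons(b, e)))  →  a   [R2 at ε]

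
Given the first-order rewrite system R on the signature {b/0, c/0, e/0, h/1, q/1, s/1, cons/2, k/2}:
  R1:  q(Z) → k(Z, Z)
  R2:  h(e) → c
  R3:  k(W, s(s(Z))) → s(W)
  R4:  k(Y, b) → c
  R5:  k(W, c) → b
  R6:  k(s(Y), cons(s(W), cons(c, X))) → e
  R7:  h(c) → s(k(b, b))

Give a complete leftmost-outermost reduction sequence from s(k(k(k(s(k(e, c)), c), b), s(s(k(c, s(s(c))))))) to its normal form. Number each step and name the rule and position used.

s(s(c))

1. s(k(k(k(s(k(e, c)), c), b), s(s(k(c, s(s(c)))))))  →  s(s(k(k(s(k(e, c)), c), b)))   [R3 at 1]
2. s(s(k(k(s(k(e, c)), c), b)))  →  s(s(c))   [R4 at 1.1]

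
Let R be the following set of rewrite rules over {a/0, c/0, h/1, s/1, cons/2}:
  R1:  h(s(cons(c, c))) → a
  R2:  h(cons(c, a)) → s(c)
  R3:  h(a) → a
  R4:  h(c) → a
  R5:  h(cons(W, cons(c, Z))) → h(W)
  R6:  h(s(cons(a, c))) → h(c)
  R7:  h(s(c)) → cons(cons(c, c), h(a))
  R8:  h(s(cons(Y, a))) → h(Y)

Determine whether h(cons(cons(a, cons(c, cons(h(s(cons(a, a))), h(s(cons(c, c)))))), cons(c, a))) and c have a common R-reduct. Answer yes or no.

Reduce t₁ = h(cons(cons(a, cons(c, cons(h(s(cons(a, a))), h(s(cons(c, c)))))), cons(c, a))):
1. h(cons(cons(a, cons(c, cons(h(s(cons(a, a))), h(s(cons(c, c)))))), cons(c, a)))  →  h(cons(a, cons(c, cons(h(s(cons(a, a))), h(s(cons(c, c)))))))   [R5 at ε]
2. h(cons(a, cons(c, cons(h(s(cons(a, a))), h(s(cons(c, c)))))))  →  h(a)   [R5 at ε]
3. h(a)  →  a   [R3 at ε]

Reduce t₂ = c:

no — NF(t₁) = a, NF(t₂) = c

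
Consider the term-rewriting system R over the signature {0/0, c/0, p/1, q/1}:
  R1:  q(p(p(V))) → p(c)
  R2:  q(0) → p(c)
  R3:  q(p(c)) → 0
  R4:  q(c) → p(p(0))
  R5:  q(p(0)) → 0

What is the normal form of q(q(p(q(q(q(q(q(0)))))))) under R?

1. q(q(p(q(q(q(q(q(0))))))))  →  q(q(p(q(q(q(q(p(c))))))))   [R2 at 1.1.1.1.1.1.1]
2. q(q(p(q(q(q(q(p(c))))))))  →  q(q(p(q(q(q(0))))))   [R3 at 1.1.1.1.1.1]
3. q(q(p(q(q(q(0))))))  →  q(q(p(q(q(p(c))))))   [R2 at 1.1.1.1.1]
4. q(q(p(q(q(p(c))))))  →  q(q(p(q(0))))   [R3 at 1.1.1.1]
5. q(q(p(q(0))))  →  q(q(p(p(c))))   [R2 at 1.1.1]
6. q(q(p(p(c))))  →  q(p(c))   [R1 at 1]
7. q(p(c))  →  0   [R3 at ε]

0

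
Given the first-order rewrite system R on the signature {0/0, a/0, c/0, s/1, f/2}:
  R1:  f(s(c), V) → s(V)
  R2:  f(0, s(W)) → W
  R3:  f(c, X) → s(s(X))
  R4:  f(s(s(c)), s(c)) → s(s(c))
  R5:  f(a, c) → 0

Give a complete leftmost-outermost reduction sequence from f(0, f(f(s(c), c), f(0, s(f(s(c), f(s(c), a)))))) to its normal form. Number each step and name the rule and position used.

1. f(0, f(f(s(c), c), f(0, s(f(s(c), f(s(c), a))))))  →  f(0, f(s(c), f(0, s(f(s(c), f(s(c), a))))))   [R1 at 2.1]
2. f(0, f(s(c), f(0, s(f(s(c), f(s(c), a))))))  →  f(0, s(f(0, s(f(s(c), f(s(c), a))))))   [R1 at 2]
3. f(0, s(f(0, s(f(s(c), f(s(c), a))))))  →  f(0, s(f(s(c), f(s(c), a))))   [R2 at ε]
4. f(0, s(f(s(c), f(s(c), a))))  →  f(s(c), f(s(c), a))   [R2 at ε]
5. f(s(c), f(s(c), a))  →  s(f(s(c), a))   [R1 at ε]
6. s(f(s(c), a))  →  s(s(a))   [R1 at 1]

s(s(a))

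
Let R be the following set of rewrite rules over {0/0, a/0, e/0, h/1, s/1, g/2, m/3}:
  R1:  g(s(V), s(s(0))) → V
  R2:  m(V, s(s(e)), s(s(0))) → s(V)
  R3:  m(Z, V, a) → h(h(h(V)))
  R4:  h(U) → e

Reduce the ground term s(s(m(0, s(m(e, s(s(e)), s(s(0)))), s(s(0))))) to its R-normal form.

s(s(s(0)))

1. s(s(m(0, s(m(e, s(s(e)), s(s(0)))), s(s(0)))))  →  s(s(m(0, s(s(e)), s(s(0)))))   [R2 at 1.1.2.1]
2. s(s(m(0, s(s(e)), s(s(0)))))  →  s(s(s(0)))   [R2 at 1.1]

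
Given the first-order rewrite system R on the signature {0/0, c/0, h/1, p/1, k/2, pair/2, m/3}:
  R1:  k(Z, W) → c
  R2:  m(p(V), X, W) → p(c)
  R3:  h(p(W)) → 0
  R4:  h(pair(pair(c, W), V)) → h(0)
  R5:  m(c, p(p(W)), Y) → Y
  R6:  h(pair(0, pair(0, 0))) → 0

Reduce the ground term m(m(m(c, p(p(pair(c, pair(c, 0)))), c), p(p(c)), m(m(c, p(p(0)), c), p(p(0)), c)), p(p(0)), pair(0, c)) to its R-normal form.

pair(0, c)

1. m(m(m(c, p(p(pair(c, pair(c, 0)))), c), p(p(c)), m(m(c, p(p(0)), c), p(p(0)), c)), p(p(0)), pair(0, c))  →  m(m(c, p(p(c)), m(m(c, p(p(0)), c), p(p(0)), c)), p(p(0)), pair(0, c))   [R5 at 1.1]
2. m(m(c, p(p(c)), m(m(c, p(p(0)), c), p(p(0)), c)), p(p(0)), pair(0, c))  →  m(m(m(c, p(p(0)), c), p(p(0)), c), p(p(0)), pair(0, c))   [R5 at 1]
3. m(m(m(c, p(p(0)), c), p(p(0)), c), p(p(0)), pair(0, c))  →  m(m(c, p(p(0)), c), p(p(0)), pair(0, c))   [R5 at 1.1]
4. m(m(c, p(p(0)), c), p(p(0)), pair(0, c))  →  m(c, p(p(0)), pair(0, c))   [R5 at 1]
5. m(c, p(p(0)), pair(0, c))  →  pair(0, c)   [R5 at ε]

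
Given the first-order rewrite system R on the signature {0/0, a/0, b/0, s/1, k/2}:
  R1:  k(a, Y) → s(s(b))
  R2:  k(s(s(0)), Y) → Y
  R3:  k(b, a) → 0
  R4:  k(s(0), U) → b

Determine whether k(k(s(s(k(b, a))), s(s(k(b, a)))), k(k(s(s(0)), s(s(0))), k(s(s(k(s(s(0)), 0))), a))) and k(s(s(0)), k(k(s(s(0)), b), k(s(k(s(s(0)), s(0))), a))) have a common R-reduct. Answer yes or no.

Reduce t₁ = k(k(s(s(k(b, a))), s(s(k(b, a)))), k(k(s(s(0)), s(s(0))), k(s(s(k(s(s(0)), 0))), a))):
1. k(k(s(s(k(b, a))), s(s(k(b, a)))), k(k(s(s(0)), s(s(0))), k(s(s(k(s(s(0)), 0))), a)))  →  k(k(s(s(0)), s(s(k(b, a)))), k(k(s(s(0)), s(s(0))), k(s(s(k(s(s(0)), 0))), a)))   [R3 at 1.1.1.1]
2. k(k(s(s(0)), s(s(k(b, a)))), k(k(s(s(0)), s(s(0))), k(s(s(k(s(s(0)), 0))), a)))  →  k(s(s(k(b, a))), k(k(s(s(0)), s(s(0))), k(s(s(k(s(s(0)), 0))), a)))   [R2 at 1]
3. k(s(s(k(b, a))), k(k(s(s(0)), s(s(0))), k(s(s(k(s(s(0)), 0))), a)))  →  k(s(s(0)), k(k(s(s(0)), s(s(0))), k(s(s(k(s(s(0)), 0))), a)))   [R3 at 1.1.1]
4. k(s(s(0)), k(k(s(s(0)), s(s(0))), k(s(s(k(s(s(0)), 0))), a)))  →  k(k(s(s(0)), s(s(0))), k(s(s(k(s(s(0)), 0))), a))   [R2 at ε]
5. k(k(s(s(0)), s(s(0))), k(s(s(k(s(s(0)), 0))), a))  →  k(s(s(0)), k(s(s(k(s(s(0)), 0))), a))   [R2 at 1]
6. k(s(s(0)), k(s(s(k(s(s(0)), 0))), a))  →  k(s(s(k(s(s(0)), 0))), a)   [R2 at ε]
7. k(s(s(k(s(s(0)), 0))), a)  →  k(s(s(0)), a)   [R2 at 1.1.1]
8. k(s(s(0)), a)  →  a   [R2 at ε]

Reduce t₂ = k(s(s(0)), k(k(s(s(0)), b), k(s(k(s(s(0)), s(0))), a))):
1. k(s(s(0)), k(k(s(s(0)), b), k(s(k(s(s(0)), s(0))), a)))  →  k(k(s(s(0)), b), k(s(k(s(s(0)), s(0))), a))   [R2 at ε]
2. k(k(s(s(0)), b), k(s(k(s(s(0)), s(0))), a))  →  k(b, k(s(k(s(s(0)), s(0))), a))   [R2 at 1]
3. k(b, k(s(k(s(s(0)), s(0))), a))  →  k(b, k(s(s(0)), a))   [R2 at 2.1.1]
4. k(b, k(s(s(0)), a))  →  k(b, a)   [R2 at 2]
5. k(b, a)  →  0   [R3 at ε]

no — NF(t₁) = a, NF(t₂) = 0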